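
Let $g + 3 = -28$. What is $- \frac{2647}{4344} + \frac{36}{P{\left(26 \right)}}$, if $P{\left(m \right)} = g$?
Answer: $- \frac{238441}{134664} \approx -1.7706$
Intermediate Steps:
$g = -31$ ($g = -3 - 28 = -31$)
$P{\left(m \right)} = -31$
$- \frac{2647}{4344} + \frac{36}{P{\left(26 \right)}} = - \frac{2647}{4344} + \frac{36}{-31} = \left(-2647\right) \frac{1}{4344} + 36 \left(- \frac{1}{31}\right) = - \frac{2647}{4344} - \frac{36}{31} = - \frac{238441}{134664}$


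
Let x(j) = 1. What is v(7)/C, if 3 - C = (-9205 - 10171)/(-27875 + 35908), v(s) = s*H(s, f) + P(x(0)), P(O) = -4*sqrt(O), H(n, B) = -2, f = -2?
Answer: -144594/43475 ≈ -3.3259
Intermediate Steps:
v(s) = -4 - 2*s (v(s) = s*(-2) - 4*sqrt(1) = -2*s - 4*1 = -2*s - 4 = -4 - 2*s)
C = 43475/8033 (C = 3 - (-9205 - 10171)/(-27875 + 35908) = 3 - (-19376)/8033 = 3 - 1*(-19376/8033) = 3 + 19376/8033 = 43475/8033 ≈ 5.4120)
v(7)/C = (-4 - 2*7)/(43475/8033) = (-4 - 14)*(8033/43475) = -18*8033/43475 = -144594/43475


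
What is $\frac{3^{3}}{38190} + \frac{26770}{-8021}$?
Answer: $- \frac{340709911}{102107330} \approx -3.3368$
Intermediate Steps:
$\frac{3^{3}}{38190} + \frac{26770}{-8021} = 27 \cdot \frac{1}{38190} + 26770 \left(- \frac{1}{8021}\right) = \frac{9}{12730} - \frac{26770}{8021} = - \frac{340709911}{102107330}$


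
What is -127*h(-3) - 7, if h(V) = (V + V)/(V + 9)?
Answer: 120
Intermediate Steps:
h(V) = 2*V/(9 + V) (h(V) = (2*V)/(9 + V) = 2*V/(9 + V))
-127*h(-3) - 7 = -254*(-3)/(9 - 3) - 7 = -254*(-3)/6 - 7 = -127*(-1) - 7 = 127 - 7 = 120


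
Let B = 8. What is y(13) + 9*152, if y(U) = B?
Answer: 1376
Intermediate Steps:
y(U) = 8
y(13) + 9*152 = 8 + 9*152 = 8 + 1368 = 1376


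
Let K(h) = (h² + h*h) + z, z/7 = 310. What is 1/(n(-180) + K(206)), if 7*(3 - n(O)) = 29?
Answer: 7/609286 ≈ 1.1489e-5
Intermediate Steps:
z = 2170 (z = 7*310 = 2170)
n(O) = -8/7 (n(O) = 3 - ⅐*29 = 3 - 29/7 = -8/7)
K(h) = 2170 + 2*h² (K(h) = (h² + h*h) + 2170 = (h² + h²) + 2170 = 2*h² + 2170 = 2170 + 2*h²)
1/(n(-180) + K(206)) = 1/(-8/7 + (2170 + 2*206²)) = 1/(-8/7 + (2170 + 2*42436)) = 1/(-8/7 + (2170 + 84872)) = 1/(-8/7 + 87042) = 1/(609286/7) = 7/609286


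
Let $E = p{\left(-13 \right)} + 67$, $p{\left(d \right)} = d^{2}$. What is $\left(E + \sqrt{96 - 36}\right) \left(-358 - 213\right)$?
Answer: $-134756 - 1142 \sqrt{15} \approx -1.3918 \cdot 10^{5}$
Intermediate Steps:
$E = 236$ ($E = \left(-13\right)^{2} + 67 = 169 + 67 = 236$)
$\left(E + \sqrt{96 - 36}\right) \left(-358 - 213\right) = \left(236 + \sqrt{96 - 36}\right) \left(-358 - 213\right) = \left(236 + \sqrt{60}\right) \left(-571\right) = \left(236 + 2 \sqrt{15}\right) \left(-571\right) = -134756 - 1142 \sqrt{15}$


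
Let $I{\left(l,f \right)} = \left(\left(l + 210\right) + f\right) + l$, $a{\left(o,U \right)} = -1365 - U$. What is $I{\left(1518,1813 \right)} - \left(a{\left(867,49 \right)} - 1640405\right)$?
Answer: $1646878$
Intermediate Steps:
$I{\left(l,f \right)} = 210 + f + 2 l$ ($I{\left(l,f \right)} = \left(\left(210 + l\right) + f\right) + l = \left(210 + f + l\right) + l = 210 + f + 2 l$)
$I{\left(1518,1813 \right)} - \left(a{\left(867,49 \right)} - 1640405\right) = \left(210 + 1813 + 2 \cdot 1518\right) - \left(\left(-1365 - 49\right) - 1640405\right) = \left(210 + 1813 + 3036\right) - \left(\left(-1365 - 49\right) - 1640405\right) = 5059 - \left(-1414 - 1640405\right) = 5059 - -1641819 = 5059 + 1641819 = 1646878$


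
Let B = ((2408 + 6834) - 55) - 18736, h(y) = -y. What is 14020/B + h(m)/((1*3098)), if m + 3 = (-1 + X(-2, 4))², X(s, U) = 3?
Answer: -43443509/29582802 ≈ -1.4685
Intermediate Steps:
m = 1 (m = -3 + (-1 + 3)² = -3 + 2² = -3 + 4 = 1)
B = -9549 (B = (9242 - 55) - 18736 = 9187 - 18736 = -9549)
14020/B + h(m)/((1*3098)) = 14020/(-9549) + (-1*1)/((1*3098)) = 14020*(-1/9549) - 1/3098 = -14020/9549 - 1*1/3098 = -14020/9549 - 1/3098 = -43443509/29582802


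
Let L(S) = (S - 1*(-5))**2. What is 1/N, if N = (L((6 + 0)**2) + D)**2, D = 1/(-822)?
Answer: 675684/1909318731961 ≈ 3.5389e-7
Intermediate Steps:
D = -1/822 ≈ -0.0012165
L(S) = (5 + S)**2 (L(S) = (S + 5)**2 = (5 + S)**2)
N = 1909318731961/675684 (N = ((5 + (6 + 0)**2)**2 - 1/822)**2 = ((5 + 6**2)**2 - 1/822)**2 = ((5 + 36)**2 - 1/822)**2 = (41**2 - 1/822)**2 = (1681 - 1/822)**2 = (1381781/822)**2 = 1909318731961/675684 ≈ 2.8258e+6)
1/N = 1/(1909318731961/675684) = 675684/1909318731961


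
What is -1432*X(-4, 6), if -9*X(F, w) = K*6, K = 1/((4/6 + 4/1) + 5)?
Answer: 2864/29 ≈ 98.759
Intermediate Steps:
K = 3/29 (K = 1/((4*(1/6) + 4*1) + 5) = 1/((2/3 + 4) + 5) = 1/(14/3 + 5) = 1/(29/3) = 3/29 ≈ 0.10345)
X(F, w) = -2/29 (X(F, w) = -6/87 = -1/9*18/29 = -2/29)
-1432*X(-4, 6) = -1432*(-2/29) = 2864/29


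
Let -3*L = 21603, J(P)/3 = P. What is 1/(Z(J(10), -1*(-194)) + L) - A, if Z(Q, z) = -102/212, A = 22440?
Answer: -17129731186/763357 ≈ -22440.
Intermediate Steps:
J(P) = 3*P
L = -7201 (L = -⅓*21603 = -7201)
Z(Q, z) = -51/106 (Z(Q, z) = -102*1/212 = -51/106)
1/(Z(J(10), -1*(-194)) + L) - A = 1/(-51/106 - 7201) - 1*22440 = 1/(-763357/106) - 22440 = -106/763357 - 22440 = -17129731186/763357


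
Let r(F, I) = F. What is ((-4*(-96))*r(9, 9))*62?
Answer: 214272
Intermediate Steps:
((-4*(-96))*r(9, 9))*62 = (-4*(-96)*9)*62 = (384*9)*62 = 3456*62 = 214272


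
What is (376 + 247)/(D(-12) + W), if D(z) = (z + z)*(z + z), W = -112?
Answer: 623/464 ≈ 1.3427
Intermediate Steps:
D(z) = 4*z² (D(z) = (2*z)*(2*z) = 4*z²)
(376 + 247)/(D(-12) + W) = (376 + 247)/(4*(-12)² - 112) = 623/(4*144 - 112) = 623/(576 - 112) = 623/464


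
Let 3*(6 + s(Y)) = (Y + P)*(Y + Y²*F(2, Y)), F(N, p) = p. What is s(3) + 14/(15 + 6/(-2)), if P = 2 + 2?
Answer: 391/6 ≈ 65.167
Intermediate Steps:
P = 4
s(Y) = -6 + (4 + Y)*(Y + Y³)/3 (s(Y) = -6 + ((Y + 4)*(Y + Y²*Y))/3 = -6 + ((4 + Y)*(Y + Y³))/3 = -6 + (4 + Y)*(Y + Y³)/3)
s(3) + 14/(15 + 6/(-2)) = (-6 + (⅓)*3² + (⅓)*3⁴ + (4/3)*3 + (4/3)*3³) + 14/(15 + 6/(-2)) = (-6 + (⅓)*9 + (⅓)*81 + 4 + (4/3)*27) + 14/(15 + 6*(-½)) = (-6 + 3 + 27 + 4 + 36) + 14/(15 - 3) = 64 + 14/12 = 64 + (1/12)*14 = 64 + 7/6 = 391/6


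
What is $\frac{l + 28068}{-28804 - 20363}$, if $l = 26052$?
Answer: $- \frac{18040}{16389} \approx -1.1007$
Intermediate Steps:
$\frac{l + 28068}{-28804 - 20363} = \frac{26052 + 28068}{-28804 - 20363} = \frac{54120}{-49167} = 54120 \left(- \frac{1}{49167}\right) = - \frac{18040}{16389}$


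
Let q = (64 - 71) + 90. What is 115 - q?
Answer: 32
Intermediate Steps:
q = 83 (q = -7 + 90 = 83)
115 - q = 115 - 1*83 = 115 - 83 = 32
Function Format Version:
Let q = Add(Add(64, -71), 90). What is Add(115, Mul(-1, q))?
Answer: 32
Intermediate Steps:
q = 83 (q = Add(-7, 90) = 83)
Add(115, Mul(-1, q)) = Add(115, Mul(-1, 83)) = Add(115, -83) = 32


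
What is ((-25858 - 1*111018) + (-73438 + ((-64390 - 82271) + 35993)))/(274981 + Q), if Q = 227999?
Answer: -53497/83830 ≈ -0.63816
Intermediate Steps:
((-25858 - 1*111018) + (-73438 + ((-64390 - 82271) + 35993)))/(274981 + Q) = ((-25858 - 1*111018) + (-73438 + ((-64390 - 82271) + 35993)))/(274981 + 227999) = ((-25858 - 111018) + (-73438 + (-146661 + 35993)))/502980 = (-136876 + (-73438 - 110668))*(1/502980) = (-136876 - 184106)*(1/502980) = -320982*1/502980 = -53497/83830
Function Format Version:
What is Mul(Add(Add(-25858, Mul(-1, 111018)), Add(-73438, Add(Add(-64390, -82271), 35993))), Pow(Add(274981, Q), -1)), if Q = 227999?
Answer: Rational(-53497, 83830) ≈ -0.63816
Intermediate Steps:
Mul(Add(Add(-25858, Mul(-1, 111018)), Add(-73438, Add(Add(-64390, -82271), 35993))), Pow(Add(274981, Q), -1)) = Mul(Add(Add(-25858, Mul(-1, 111018)), Add(-73438, Add(Add(-64390, -82271), 35993))), Pow(Add(274981, 227999), -1)) = Mul(Add(Add(-25858, -111018), Add(-73438, Add(-146661, 35993))), Pow(502980, -1)) = Mul(Add(-136876, Add(-73438, -110668)), Rational(1, 502980)) = Mul(Add(-136876, -184106), Rational(1, 502980)) = Mul(-320982, Rational(1, 502980)) = Rational(-53497, 83830)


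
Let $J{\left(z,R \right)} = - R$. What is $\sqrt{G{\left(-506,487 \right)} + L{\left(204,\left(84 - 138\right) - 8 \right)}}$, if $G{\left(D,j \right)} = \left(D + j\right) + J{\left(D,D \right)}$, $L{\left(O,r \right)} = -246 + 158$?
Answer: $\sqrt{399} \approx 19.975$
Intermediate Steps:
$L{\left(O,r \right)} = -88$
$G{\left(D,j \right)} = j$ ($G{\left(D,j \right)} = \left(D + j\right) - D = j$)
$\sqrt{G{\left(-506,487 \right)} + L{\left(204,\left(84 - 138\right) - 8 \right)}} = \sqrt{487 - 88} = \sqrt{399}$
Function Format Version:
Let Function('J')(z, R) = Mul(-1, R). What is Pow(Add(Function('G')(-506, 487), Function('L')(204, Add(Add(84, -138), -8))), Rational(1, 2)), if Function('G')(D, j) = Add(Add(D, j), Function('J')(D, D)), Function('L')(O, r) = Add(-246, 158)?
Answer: Pow(399, Rational(1, 2)) ≈ 19.975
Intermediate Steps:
Function('L')(O, r) = -88
Function('G')(D, j) = j (Function('G')(D, j) = Add(Add(D, j), Mul(-1, D)) = j)
Pow(Add(Function('G')(-506, 487), Function('L')(204, Add(Add(84, -138), -8))), Rational(1, 2)) = Pow(Add(487, -88), Rational(1, 2)) = Pow(399, Rational(1, 2))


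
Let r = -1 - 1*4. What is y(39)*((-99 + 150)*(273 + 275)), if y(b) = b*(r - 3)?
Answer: -8719776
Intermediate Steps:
r = -5 (r = -1 - 4 = -5)
y(b) = -8*b (y(b) = b*(-5 - 3) = b*(-8) = -8*b)
y(39)*((-99 + 150)*(273 + 275)) = (-8*39)*((-99 + 150)*(273 + 275)) = -15912*548 = -312*27948 = -8719776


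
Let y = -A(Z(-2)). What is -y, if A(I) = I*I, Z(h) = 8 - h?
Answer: 100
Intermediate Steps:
A(I) = I**2
y = -100 (y = -(8 - 1*(-2))**2 = -(8 + 2)**2 = -1*10**2 = -1*100 = -100)
-y = -1*(-100) = 100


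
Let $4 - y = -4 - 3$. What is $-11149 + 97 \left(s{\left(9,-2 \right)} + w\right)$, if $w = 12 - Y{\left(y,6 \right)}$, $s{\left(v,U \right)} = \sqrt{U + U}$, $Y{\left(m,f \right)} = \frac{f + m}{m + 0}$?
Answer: $- \frac{111484}{11} + 194 i \approx -10135.0 + 194.0 i$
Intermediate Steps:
$y = 11$ ($y = 4 - \left(-4 - 3\right) = 4 - -7 = 4 + 7 = 11$)
$Y{\left(m,f \right)} = \frac{f + m}{m}$
$s{\left(v,U \right)} = \sqrt{2} \sqrt{U}$ ($s{\left(v,U \right)} = \sqrt{2 U} = \sqrt{2} \sqrt{U}$)
$w = \frac{115}{11}$ ($w = 12 - \frac{6 + 11}{11} = 12 - \frac{1}{11} \cdot 17 = 12 - \frac{17}{11} = \frac{115}{11} \approx 10.455$)
$-11149 + 97 \left(s{\left(9,-2 \right)} + w\right) = -11149 + 97 \left(\sqrt{2} \sqrt{-2} + \frac{115}{11}\right) = -11149 + 97 \left(\sqrt{2} i \sqrt{2} + \frac{115}{11}\right) = -11149 + 97 \left(2 i + \frac{115}{11}\right) = -11149 + 97 \left(\frac{115}{11} + 2 i\right) = -11149 + \left(\frac{11155}{11} + 194 i\right) = - \frac{111484}{11} + 194 i$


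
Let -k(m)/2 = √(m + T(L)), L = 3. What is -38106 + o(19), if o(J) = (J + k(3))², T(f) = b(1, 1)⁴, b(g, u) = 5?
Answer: -35233 - 152*√157 ≈ -37138.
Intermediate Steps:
T(f) = 625 (T(f) = 5⁴ = 625)
k(m) = -2*√(625 + m) (k(m) = -2*√(m + 625) = -2*√(625 + m))
o(J) = (J - 4*√157)² (o(J) = (J - 2*√(625 + 3))² = (J - 4*√157)²)
-38106 + o(19) = -38106 + (19 - 4*√157)²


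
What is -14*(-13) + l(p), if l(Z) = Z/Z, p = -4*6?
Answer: 183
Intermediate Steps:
p = -24
l(Z) = 1
-14*(-13) + l(p) = -14*(-13) + 1 = 182 + 1 = 183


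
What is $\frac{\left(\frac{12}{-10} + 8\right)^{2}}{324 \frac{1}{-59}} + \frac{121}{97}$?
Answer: $- \frac{1408922}{196425} \approx -7.1728$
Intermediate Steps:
$\frac{\left(\frac{12}{-10} + 8\right)^{2}}{324 \frac{1}{-59}} + \frac{121}{97} = \frac{\left(12 \left(- \frac{1}{10}\right) + 8\right)^{2}}{324 \left(- \frac{1}{59}\right)} + 121 \cdot \frac{1}{97} = \frac{\left(- \frac{6}{5} + 8\right)^{2}}{- \frac{324}{59}} + \frac{121}{97} = \left(\frac{34}{5}\right)^{2} \left(- \frac{59}{324}\right) + \frac{121}{97} = \frac{1156}{25} \left(- \frac{59}{324}\right) + \frac{121}{97} = - \frac{17051}{2025} + \frac{121}{97} = - \frac{1408922}{196425}$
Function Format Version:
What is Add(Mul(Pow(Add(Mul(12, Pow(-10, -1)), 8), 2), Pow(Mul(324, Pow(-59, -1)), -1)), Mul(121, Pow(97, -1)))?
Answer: Rational(-1408922, 196425) ≈ -7.1728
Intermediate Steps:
Add(Mul(Pow(Add(Mul(12, Pow(-10, -1)), 8), 2), Pow(Mul(324, Pow(-59, -1)), -1)), Mul(121, Pow(97, -1))) = Add(Mul(Pow(Add(Mul(12, Rational(-1, 10)), 8), 2), Pow(Mul(324, Rational(-1, 59)), -1)), Mul(121, Rational(1, 97))) = Add(Mul(Pow(Add(Rational(-6, 5), 8), 2), Pow(Rational(-324, 59), -1)), Rational(121, 97)) = Add(Mul(Pow(Rational(34, 5), 2), Rational(-59, 324)), Rational(121, 97)) = Add(Mul(Rational(1156, 25), Rational(-59, 324)), Rational(121, 97)) = Add(Rational(-17051, 2025), Rational(121, 97)) = Rational(-1408922, 196425)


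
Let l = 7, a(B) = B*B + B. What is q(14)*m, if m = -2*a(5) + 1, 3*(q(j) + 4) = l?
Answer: 295/3 ≈ 98.333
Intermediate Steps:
a(B) = B + B**2 (a(B) = B**2 + B = B + B**2)
q(j) = -5/3 (q(j) = -4 + (1/3)*7 = -4 + 7/3 = -5/3)
m = -59 (m = -10*(1 + 5) + 1 = -10*6 + 1 = -2*30 + 1 = -60 + 1 = -59)
q(14)*m = -5/3*(-59) = 295/3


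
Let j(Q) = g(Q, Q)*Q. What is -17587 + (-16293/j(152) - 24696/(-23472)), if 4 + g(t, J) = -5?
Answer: -1306243079/74328 ≈ -17574.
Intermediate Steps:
g(t, J) = -9 (g(t, J) = -4 - 5 = -9)
j(Q) = -9*Q
-17587 + (-16293/j(152) - 24696/(-23472)) = -17587 + (-16293/((-9*152)) - 24696/(-23472)) = -17587 + (-16293/(-1368) - 24696*(-1/23472)) = -17587 + (-16293*(-1/1368) + 343/326) = -17587 + (5431/456 + 343/326) = -17587 + 963457/74328 = -1306243079/74328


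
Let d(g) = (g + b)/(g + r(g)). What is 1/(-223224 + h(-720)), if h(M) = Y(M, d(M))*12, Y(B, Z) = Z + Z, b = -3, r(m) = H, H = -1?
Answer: -721/160927152 ≈ -4.4803e-6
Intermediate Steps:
r(m) = -1
d(g) = (-3 + g)/(-1 + g) (d(g) = (g - 3)/(g - 1) = (-3 + g)/(-1 + g))
Y(B, Z) = 2*Z
h(M) = 24*(-3 + M)/(-1 + M) (h(M) = (2*((-3 + M)/(-1 + M)))*12 = (2*(-3 + M)/(-1 + M))*12 = 24*(-3 + M)/(-1 + M))
1/(-223224 + h(-720)) = 1/(-223224 + 24*(-3 - 720)/(-1 - 720)) = 1/(-223224 + 24*(-723)/(-721)) = 1/(-223224 + 24*(-1/721)*(-723)) = 1/(-223224 + 17352/721) = 1/(-160927152/721) = -721/160927152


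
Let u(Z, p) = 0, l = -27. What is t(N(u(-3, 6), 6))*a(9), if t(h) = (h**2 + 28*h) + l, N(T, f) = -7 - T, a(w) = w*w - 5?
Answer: -13224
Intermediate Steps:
a(w) = -5 + w**2 (a(w) = w**2 - 5 = -5 + w**2)
t(h) = -27 + h**2 + 28*h (t(h) = (h**2 + 28*h) - 27 = -27 + h**2 + 28*h)
t(N(u(-3, 6), 6))*a(9) = (-27 + (-7 - 1*0)**2 + 28*(-7 - 1*0))*(-5 + 9**2) = (-27 + (-7 + 0)**2 + 28*(-7 + 0))*(-5 + 81) = (-27 + (-7)**2 + 28*(-7))*76 = (-27 + 49 - 196)*76 = -174*76 = -13224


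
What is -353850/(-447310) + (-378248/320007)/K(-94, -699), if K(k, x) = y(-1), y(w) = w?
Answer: 28242858983/14314233117 ≈ 1.9731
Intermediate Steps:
K(k, x) = -1
-353850/(-447310) + (-378248/320007)/K(-94, -699) = -353850/(-447310) - 378248/320007/(-1) = -353850*(-1/447310) - 378248*1/320007*(-1) = 35385/44731 - 378248/320007*(-1) = 35385/44731 + 378248/320007 = 28242858983/14314233117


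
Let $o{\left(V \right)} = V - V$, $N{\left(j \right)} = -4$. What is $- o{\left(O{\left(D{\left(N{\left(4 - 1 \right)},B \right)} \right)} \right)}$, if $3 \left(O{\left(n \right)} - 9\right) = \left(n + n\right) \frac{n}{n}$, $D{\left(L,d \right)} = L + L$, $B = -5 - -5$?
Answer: $0$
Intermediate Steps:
$B = 0$ ($B = -5 + 5 = 0$)
$D{\left(L,d \right)} = 2 L$
$O{\left(n \right)} = 9 + \frac{2 n}{3}$ ($O{\left(n \right)} = 9 + \frac{\left(n + n\right) \frac{n}{n}}{3} = 9 + \frac{2 n 1}{3} = 9 + \frac{2 n}{3}$)
$o{\left(V \right)} = 0$
$- o{\left(O{\left(D{\left(N{\left(4 - 1 \right)},B \right)} \right)} \right)} = \left(-1\right) 0 = 0$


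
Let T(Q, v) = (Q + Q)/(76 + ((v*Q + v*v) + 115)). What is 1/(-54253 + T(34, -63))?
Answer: -1009/54741243 ≈ -1.8432e-5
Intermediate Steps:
T(Q, v) = 2*Q/(191 + v² + Q*v) (T(Q, v) = (2*Q)/(76 + ((Q*v + v²) + 115)) = (2*Q)/(76 + ((v² + Q*v) + 115)) = (2*Q)/(76 + (115 + v² + Q*v)) = (2*Q)/(191 + v² + Q*v) = 2*Q/(191 + v² + Q*v))
1/(-54253 + T(34, -63)) = 1/(-54253 + 2*34/(191 + (-63)² + 34*(-63))) = 1/(-54253 + 2*34/(191 + 3969 - 2142)) = 1/(-54253 + 2*34/2018) = 1/(-54253 + 2*34*(1/2018)) = 1/(-54253 + 34/1009) = 1/(-54741243/1009) = -1009/54741243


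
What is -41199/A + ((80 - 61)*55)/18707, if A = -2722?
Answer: 773554183/50920454 ≈ 15.191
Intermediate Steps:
-41199/A + ((80 - 61)*55)/18707 = -41199/(-2722) + ((80 - 61)*55)/18707 = -41199*(-1/2722) + (19*55)*(1/18707) = 41199/2722 + 1045*(1/18707) = 41199/2722 + 1045/18707 = 773554183/50920454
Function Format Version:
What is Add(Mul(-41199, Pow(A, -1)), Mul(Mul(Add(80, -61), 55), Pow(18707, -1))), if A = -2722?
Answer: Rational(773554183, 50920454) ≈ 15.191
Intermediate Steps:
Add(Mul(-41199, Pow(A, -1)), Mul(Mul(Add(80, -61), 55), Pow(18707, -1))) = Add(Mul(-41199, Pow(-2722, -1)), Mul(Mul(Add(80, -61), 55), Pow(18707, -1))) = Add(Mul(-41199, Rational(-1, 2722)), Mul(Mul(19, 55), Rational(1, 18707))) = Add(Rational(41199, 2722), Mul(1045, Rational(1, 18707))) = Add(Rational(41199, 2722), Rational(1045, 18707)) = Rational(773554183, 50920454)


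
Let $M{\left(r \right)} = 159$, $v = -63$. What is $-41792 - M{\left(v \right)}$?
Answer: $-41951$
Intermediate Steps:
$-41792 - M{\left(v \right)} = -41792 - 159 = -41951$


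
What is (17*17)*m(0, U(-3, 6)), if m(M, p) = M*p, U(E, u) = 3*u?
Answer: 0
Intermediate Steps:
(17*17)*m(0, U(-3, 6)) = (17*17)*(0*(3*6)) = 289*(0*18) = 289*0 = 0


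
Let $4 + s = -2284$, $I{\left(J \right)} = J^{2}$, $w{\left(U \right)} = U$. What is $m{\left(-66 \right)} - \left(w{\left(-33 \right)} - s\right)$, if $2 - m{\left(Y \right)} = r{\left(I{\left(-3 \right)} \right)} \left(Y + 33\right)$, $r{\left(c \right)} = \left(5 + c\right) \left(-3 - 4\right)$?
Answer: $-5487$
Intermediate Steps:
$s = -2288$ ($s = -4 - 2284 = -2288$)
$r{\left(c \right)} = -35 - 7 c$ ($r{\left(c \right)} = \left(5 + c\right) \left(-7\right) = -35 - 7 c$)
$m{\left(Y \right)} = 3236 + 98 Y$ ($m{\left(Y \right)} = 2 - \left(-35 - 7 \left(-3\right)^{2}\right) \left(Y + 33\right) = 2 - \left(-35 - 63\right) \left(33 + Y\right) = 2 - - 98 \left(33 + Y\right) = 2 - \left(-3234 - 98 Y\right) = 2 + \left(3234 + 98 Y\right) = 3236 + 98 Y$)
$m{\left(-66 \right)} - \left(w{\left(-33 \right)} - s\right) = \left(3236 + 98 \left(-66\right)\right) - \left(-33 - -2288\right) = \left(3236 - 6468\right) - \left(-33 + 2288\right) = -3232 - 2255 = -5487$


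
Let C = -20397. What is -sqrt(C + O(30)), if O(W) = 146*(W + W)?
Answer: -3*I*sqrt(1293) ≈ -107.87*I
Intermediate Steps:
O(W) = 292*W (O(W) = 146*(2*W) = 292*W)
-sqrt(C + O(30)) = -sqrt(-20397 + 292*30) = -sqrt(-20397 + 8760) = -sqrt(-11637) = -3*I*sqrt(1293)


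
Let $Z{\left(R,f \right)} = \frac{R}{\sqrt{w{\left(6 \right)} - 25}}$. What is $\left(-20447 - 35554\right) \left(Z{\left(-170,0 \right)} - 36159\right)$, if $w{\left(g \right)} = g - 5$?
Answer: $2024940159 - \frac{1586695 i \sqrt{6}}{2} \approx 2.0249 \cdot 10^{9} - 1.9433 \cdot 10^{6} i$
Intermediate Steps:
$w{\left(g \right)} = -5 + g$ ($w{\left(g \right)} = g - 5 = -5 + g$)
$Z{\left(R,f \right)} = - \frac{i R \sqrt{6}}{12}$ ($Z{\left(R,f \right)} = \frac{R}{\sqrt{\left(-5 + 6\right) - 25}} = \frac{R}{\sqrt{1 - 25}} = \frac{R}{\sqrt{-24}} = \frac{R}{2 i \sqrt{6}} = R \left(- \frac{i \sqrt{6}}{12}\right) = - \frac{i R \sqrt{6}}{12}$)
$\left(-20447 - 35554\right) \left(Z{\left(-170,0 \right)} - 36159\right) = \left(-20447 - 35554\right) \left(\left(- \frac{1}{12}\right) i \left(-170\right) \sqrt{6} - 36159\right) = - 56001 \left(\frac{85 i \sqrt{6}}{6} - 36159\right) = - 56001 \left(-36159 + \frac{85 i \sqrt{6}}{6}\right) = 2024940159 - \frac{1586695 i \sqrt{6}}{2}$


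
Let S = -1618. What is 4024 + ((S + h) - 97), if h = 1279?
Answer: 3588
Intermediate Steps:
4024 + ((S + h) - 97) = 4024 + ((-1618 + 1279) - 97) = 4024 + (-339 - 97) = 4024 - 436 = 3588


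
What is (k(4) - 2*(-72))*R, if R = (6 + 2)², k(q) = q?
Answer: 9472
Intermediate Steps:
R = 64 (R = 8² = 64)
(k(4) - 2*(-72))*R = (4 - 2*(-72))*64 = (4 - 1*(-144))*64 = (4 + 144)*64 = 148*64 = 9472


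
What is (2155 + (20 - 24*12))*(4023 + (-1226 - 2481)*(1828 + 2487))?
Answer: -30176303934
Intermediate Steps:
(2155 + (20 - 24*12))*(4023 + (-1226 - 2481)*(1828 + 2487)) = (2155 + (20 - 288))*(4023 - 3707*4315) = (2155 - 268)*(4023 - 15995705) = 1887*(-15991682) = -30176303934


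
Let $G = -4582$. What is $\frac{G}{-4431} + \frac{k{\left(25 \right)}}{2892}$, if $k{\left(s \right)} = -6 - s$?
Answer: $\frac{1457087}{1423828} \approx 1.0234$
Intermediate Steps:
$\frac{G}{-4431} + \frac{k{\left(25 \right)}}{2892} = - \frac{4582}{-4431} + \frac{-6 - 25}{2892} = \left(-4582\right) \left(- \frac{1}{4431}\right) + \left(-6 - 25\right) \frac{1}{2892} = \frac{4582}{4431} - \frac{31}{2892} = \frac{1457087}{1423828}$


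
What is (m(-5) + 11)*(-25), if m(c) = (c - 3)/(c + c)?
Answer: -295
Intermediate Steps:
m(c) = (-3 + c)/(2*c) (m(c) = (-3 + c)/((2*c)) = (-3 + c)*(1/(2*c)) = (-3 + c)/(2*c))
(m(-5) + 11)*(-25) = ((½)*(-3 - 5)/(-5) + 11)*(-25) = ((½)*(-⅕)*(-8) + 11)*(-25) = (⅘ + 11)*(-25) = (59/5)*(-25) = -295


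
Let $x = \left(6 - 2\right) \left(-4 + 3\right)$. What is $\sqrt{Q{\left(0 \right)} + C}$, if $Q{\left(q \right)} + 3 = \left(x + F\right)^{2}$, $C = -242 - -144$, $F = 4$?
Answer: $i \sqrt{101} \approx 10.05 i$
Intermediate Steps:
$x = -4$ ($x = 4 \left(-1\right) = -4$)
$C = -98$ ($C = -242 + 144 = -98$)
$Q{\left(q \right)} = -3$ ($Q{\left(q \right)} = -3 + \left(-4 + 4\right)^{2} = -3 + 0^{2} = -3 + 0 = -3$)
$\sqrt{Q{\left(0 \right)} + C} = \sqrt{-3 - 98} = \sqrt{-101} = i \sqrt{101}$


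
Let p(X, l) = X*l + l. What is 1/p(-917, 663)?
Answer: -1/607308 ≈ -1.6466e-6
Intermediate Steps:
p(X, l) = l + X*l
1/p(-917, 663) = 1/(663*(1 - 917)) = 1/(663*(-916)) = 1/(-607308) = -1/607308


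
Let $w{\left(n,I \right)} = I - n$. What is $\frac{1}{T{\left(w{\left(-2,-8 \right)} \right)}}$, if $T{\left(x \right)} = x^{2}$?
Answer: $\frac{1}{36} \approx 0.027778$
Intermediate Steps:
$\frac{1}{T{\left(w{\left(-2,-8 \right)} \right)}} = \frac{1}{\left(-8 - -2\right)^{2}} = \frac{1}{\left(-8 + 2\right)^{2}} = \frac{1}{\left(-6\right)^{2}} = \frac{1}{36}$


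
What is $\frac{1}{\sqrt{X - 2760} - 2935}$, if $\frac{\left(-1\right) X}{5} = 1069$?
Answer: $- \frac{587}{1724466} - \frac{i \sqrt{8105}}{8622330} \approx -0.0003404 - 1.0441 \cdot 10^{-5} i$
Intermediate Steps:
$X = -5345$ ($X = \left(-5\right) 1069 = -5345$)
$\frac{1}{\sqrt{X - 2760} - 2935} = \frac{1}{\sqrt{-5345 - 2760} - 2935} = \frac{1}{\sqrt{-8105} - 2935} = \frac{1}{i \sqrt{8105} - 2935} = \frac{1}{-2935 + i \sqrt{8105}}$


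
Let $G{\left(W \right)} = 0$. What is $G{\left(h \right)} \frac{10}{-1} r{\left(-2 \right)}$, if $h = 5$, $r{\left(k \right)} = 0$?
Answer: $0$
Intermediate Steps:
$G{\left(h \right)} \frac{10}{-1} r{\left(-2 \right)} = 0 \frac{10}{-1} \cdot 0 = 0 \cdot 10 \left(-1\right) 0 = 0 \left(-10\right) 0 = 0 \cdot 0 = 0$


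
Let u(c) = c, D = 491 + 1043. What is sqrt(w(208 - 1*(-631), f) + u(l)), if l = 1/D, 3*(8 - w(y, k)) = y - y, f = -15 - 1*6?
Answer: sqrt(18826782)/1534 ≈ 2.8285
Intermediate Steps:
f = -21 (f = -15 - 6 = -21)
w(y, k) = 8 (w(y, k) = 8 - (y - y)/3 = 8 - 1/3*0 = 8 + 0 = 8)
D = 1534
l = 1/1534 ≈ 0.00065189
sqrt(w(208 - 1*(-631), f) + u(l)) = sqrt(8 + 1/1534) = sqrt(12273/1534) = sqrt(18826782)/1534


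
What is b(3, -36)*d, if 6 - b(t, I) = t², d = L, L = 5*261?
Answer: -3915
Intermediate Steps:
L = 1305
d = 1305
b(t, I) = 6 - t²
b(3, -36)*d = (6 - 1*3²)*1305 = (6 - 1*9)*1305 = (6 - 9)*1305 = -3*1305 = -3915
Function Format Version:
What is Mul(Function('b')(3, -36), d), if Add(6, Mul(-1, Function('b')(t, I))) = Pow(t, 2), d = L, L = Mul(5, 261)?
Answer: -3915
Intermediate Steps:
L = 1305
d = 1305
Function('b')(t, I) = Add(6, Mul(-1, Pow(t, 2)))
Mul(Function('b')(3, -36), d) = Mul(Add(6, Mul(-1, Pow(3, 2))), 1305) = Mul(Add(6, Mul(-1, 9)), 1305) = Mul(Add(6, -9), 1305) = Mul(-3, 1305) = -3915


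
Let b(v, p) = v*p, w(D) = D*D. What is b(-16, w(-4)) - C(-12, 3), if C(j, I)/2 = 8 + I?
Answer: -278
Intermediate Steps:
w(D) = D**2
b(v, p) = p*v
C(j, I) = 16 + 2*I (C(j, I) = 2*(8 + I) = 16 + 2*I)
b(-16, w(-4)) - C(-12, 3) = (-4)**2*(-16) - (16 + 2*3) = 16*(-16) - (16 + 6) = -256 - 1*22 = -256 - 22 = -278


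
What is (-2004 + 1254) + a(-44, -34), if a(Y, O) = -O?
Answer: -716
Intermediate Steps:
(-2004 + 1254) + a(-44, -34) = (-2004 + 1254) - 1*(-34) = -750 + 34 = -716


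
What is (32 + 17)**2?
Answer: 2401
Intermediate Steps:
(32 + 17)**2 = 49**2 = 2401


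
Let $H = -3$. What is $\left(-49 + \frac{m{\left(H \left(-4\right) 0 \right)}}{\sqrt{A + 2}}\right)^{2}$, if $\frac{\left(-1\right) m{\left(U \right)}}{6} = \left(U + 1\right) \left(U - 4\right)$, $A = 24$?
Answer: $\frac{31501}{13} - \frac{1176 \sqrt{26}}{13} \approx 1961.9$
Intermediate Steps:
$m{\left(U \right)} = - 6 \left(1 + U\right) \left(-4 + U\right)$ ($m{\left(U \right)} = - 6 \left(U + 1\right) \left(U - 4\right) = - 6 \left(1 + U\right) \left(-4 + U\right)$)
$\left(-49 + \frac{m{\left(H \left(-4\right) 0 \right)}}{\sqrt{A + 2}}\right)^{2} = \left(-49 + \frac{24 - 6 \left(\left(-3\right) \left(-4\right) 0\right)^{2} + 18 \left(-3\right) \left(-4\right) 0}{\sqrt{24 + 2}}\right)^{2} = \left(-49 + \frac{24 - 6 \left(12 \cdot 0\right)^{2} + 18 \cdot 12 \cdot 0}{\sqrt{26}}\right)^{2} = \left(-49 + \left(24 - 6 \cdot 0^{2} + 18 \cdot 0\right) \frac{\sqrt{26}}{26}\right)^{2} = \left(-49 + \left(24 - 0 + 0\right) \frac{\sqrt{26}}{26}\right)^{2} = \left(-49 + \left(24 + 0 + 0\right) \frac{\sqrt{26}}{26}\right)^{2} = \left(-49 + 24 \frac{\sqrt{26}}{26}\right)^{2} = \left(-49 + \frac{12 \sqrt{26}}{13}\right)^{2}$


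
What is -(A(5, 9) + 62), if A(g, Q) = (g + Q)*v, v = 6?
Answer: -146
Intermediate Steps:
A(g, Q) = 6*Q + 6*g (A(g, Q) = (g + Q)*6 = (Q + g)*6 = 6*Q + 6*g)
-(A(5, 9) + 62) = -((6*9 + 6*5) + 62) = -((54 + 30) + 62) = -(84 + 62) = -1*146 = -146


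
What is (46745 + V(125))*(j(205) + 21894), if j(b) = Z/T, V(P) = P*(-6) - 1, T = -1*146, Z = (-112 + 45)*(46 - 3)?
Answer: 73576716785/73 ≈ 1.0079e+9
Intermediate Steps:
Z = -2881 (Z = -67*43 = -2881)
T = -146
V(P) = -1 - 6*P (V(P) = -6*P - 1 = -1 - 6*P)
j(b) = 2881/146 (j(b) = -2881/(-146) = -2881*(-1/146) = 2881/146)
(46745 + V(125))*(j(205) + 21894) = (46745 + (-1 - 6*125))*(2881/146 + 21894) = (46745 + (-1 - 750))*(3199405/146) = (46745 - 751)*(3199405/146) = 45994*(3199405/146) = 73576716785/73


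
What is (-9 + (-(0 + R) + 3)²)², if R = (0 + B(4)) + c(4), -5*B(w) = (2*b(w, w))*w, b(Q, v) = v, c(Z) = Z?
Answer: 254016/625 ≈ 406.43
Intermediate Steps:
B(w) = -2*w²/5 (B(w) = -2*w*w/5 = -2*w²/5)
R = -12/5 (R = (0 - ⅖*4²) + 4 = (0 - ⅖*16) + 4 = (0 - 32/5) + 4 = -32/5 + 4 = -12/5 ≈ -2.4000)
(-9 + (-(0 + R) + 3)²)² = (-9 + (-(0 - 12/5) + 3)²)² = (-9 + (-1*(-12/5) + 3)²)² = (-9 + (12/5 + 3)²)² = (-9 + (27/5)²)² = (-9 + 729/25)² = (504/25)² = 254016/625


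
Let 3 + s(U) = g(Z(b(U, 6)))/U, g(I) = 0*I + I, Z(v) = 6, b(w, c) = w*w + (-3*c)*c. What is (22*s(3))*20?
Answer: -440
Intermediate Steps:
b(w, c) = w² - 3*c²
g(I) = I (g(I) = 0 + I = I)
s(U) = -3 + 6/U
(22*s(3))*20 = (22*(-3 + 6/3))*20 = (22*(-3 + 6*(⅓)))*20 = (22*(-3 + 2))*20 = (22*(-1))*20 = -22*20 = -440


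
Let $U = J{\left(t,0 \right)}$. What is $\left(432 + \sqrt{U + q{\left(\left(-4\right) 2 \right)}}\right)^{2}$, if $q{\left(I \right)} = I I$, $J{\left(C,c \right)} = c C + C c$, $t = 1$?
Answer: $193600$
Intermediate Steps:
$J{\left(C,c \right)} = 2 C c$ ($J{\left(C,c \right)} = C c + C c = 2 C c$)
$q{\left(I \right)} = I^{2}$
$U = 0$ ($U = 2 \cdot 1 \cdot 0 = 0$)
$\left(432 + \sqrt{U + q{\left(\left(-4\right) 2 \right)}}\right)^{2} = \left(432 + \sqrt{0 + \left(\left(-4\right) 2\right)^{2}}\right)^{2} = \left(432 + \sqrt{0 + \left(-8\right)^{2}}\right)^{2} = \left(432 + \sqrt{0 + 64}\right)^{2} = \left(432 + \sqrt{64}\right)^{2} = \left(432 + 8\right)^{2} = 440^{2} = 193600$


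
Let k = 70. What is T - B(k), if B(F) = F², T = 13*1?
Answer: -4887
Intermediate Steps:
T = 13
T - B(k) = 13 - 1*70² = 13 - 1*4900 = 13 - 4900 = -4887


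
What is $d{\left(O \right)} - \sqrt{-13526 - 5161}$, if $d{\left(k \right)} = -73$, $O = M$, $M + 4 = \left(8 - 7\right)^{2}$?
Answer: $-73 - i \sqrt{18687} \approx -73.0 - 136.7 i$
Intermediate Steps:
$M = -3$ ($M = -4 + \left(8 - 7\right)^{2} = -4 + 1^{2} = -4 + 1 = -3$)
$O = -3$
$d{\left(O \right)} - \sqrt{-13526 - 5161} = -73 - \sqrt{-13526 - 5161} = -73 - \sqrt{-18687} = -73 - i \sqrt{18687}$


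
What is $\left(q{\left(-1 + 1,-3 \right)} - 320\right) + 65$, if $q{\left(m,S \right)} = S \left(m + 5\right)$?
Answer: $-270$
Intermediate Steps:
$q{\left(m,S \right)} = S \left(5 + m\right)$
$\left(q{\left(-1 + 1,-3 \right)} - 320\right) + 65 = \left(- 3 \left(5 + \left(-1 + 1\right)\right) - 320\right) + 65 = \left(- 3 \left(5 + 0\right) - 320\right) + 65 = \left(\left(-3\right) 5 - 320\right) + 65 = \left(-15 - 320\right) + 65 = -335 + 65 = -270$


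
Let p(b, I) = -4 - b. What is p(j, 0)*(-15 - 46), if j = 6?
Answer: 610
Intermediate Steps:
p(j, 0)*(-15 - 46) = (-4 - 1*6)*(-15 - 46) = (-4 - 6)*(-61) = -10*(-61) = 610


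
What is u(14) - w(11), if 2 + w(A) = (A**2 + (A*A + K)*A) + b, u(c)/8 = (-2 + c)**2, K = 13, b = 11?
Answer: -452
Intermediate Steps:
u(c) = 8*(-2 + c)**2
w(A) = 9 + A**2 + A*(13 + A**2) (w(A) = -2 + ((A**2 + (A*A + 13)*A) + 11) = -2 + ((A**2 + (A**2 + 13)*A) + 11) = -2 + ((A**2 + (13 + A**2)*A) + 11) = -2 + ((A**2 + A*(13 + A**2)) + 11) = -2 + (11 + A**2 + A*(13 + A**2)) = 9 + A**2 + A*(13 + A**2))
u(14) - w(11) = 8*(-2 + 14)**2 - (9 + 11**2 + 11**3 + 13*11) = 8*12**2 - (9 + 121 + 1331 + 143) = 8*144 - 1*1604 = 1152 - 1604 = -452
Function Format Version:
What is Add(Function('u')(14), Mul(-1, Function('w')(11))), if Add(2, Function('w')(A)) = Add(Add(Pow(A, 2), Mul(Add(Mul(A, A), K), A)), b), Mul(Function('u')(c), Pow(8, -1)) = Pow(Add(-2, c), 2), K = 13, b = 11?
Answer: -452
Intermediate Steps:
Function('u')(c) = Mul(8, Pow(Add(-2, c), 2))
Function('w')(A) = Add(9, Pow(A, 2), Mul(A, Add(13, Pow(A, 2)))) (Function('w')(A) = Add(-2, Add(Add(Pow(A, 2), Mul(Add(Mul(A, A), 13), A)), 11)) = Add(-2, Add(Add(Pow(A, 2), Mul(Add(Pow(A, 2), 13), A)), 11)) = Add(-2, Add(Add(Pow(A, 2), Mul(Add(13, Pow(A, 2)), A)), 11)) = Add(-2, Add(Add(Pow(A, 2), Mul(A, Add(13, Pow(A, 2)))), 11)) = Add(-2, Add(11, Pow(A, 2), Mul(A, Add(13, Pow(A, 2))))) = Add(9, Pow(A, 2), Mul(A, Add(13, Pow(A, 2)))))
Add(Function('u')(14), Mul(-1, Function('w')(11))) = Add(Mul(8, Pow(Add(-2, 14), 2)), Mul(-1, Add(9, Pow(11, 2), Pow(11, 3), Mul(13, 11)))) = Add(Mul(8, Pow(12, 2)), Mul(-1, Add(9, 121, 1331, 143))) = Add(Mul(8, 144), Mul(-1, 1604)) = Add(1152, -1604) = -452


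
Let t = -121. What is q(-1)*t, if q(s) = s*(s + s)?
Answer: -242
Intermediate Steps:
q(s) = 2*s**2 (q(s) = s*(2*s) = 2*s**2)
q(-1)*t = (2*(-1)**2)*(-121) = (2*1)*(-121) = 2*(-121) = -242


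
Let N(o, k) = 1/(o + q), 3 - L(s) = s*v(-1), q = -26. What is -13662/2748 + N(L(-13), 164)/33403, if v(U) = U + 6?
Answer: -798615511/160635027 ≈ -4.9716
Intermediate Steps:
v(U) = 6 + U
L(s) = 3 - 5*s (L(s) = 3 - s*(6 - 1) = 3 - s*5 = 3 - 5*s)
N(o, k) = 1/(-26 + o) (N(o, k) = 1/(o - 26) = 1/(-26 + o))
-13662/2748 + N(L(-13), 164)/33403 = -13662/2748 + 1/((-26 + (3 - 5*(-13)))*33403) = -13662*1/2748 + (1/33403)/(-26 + (3 + 65)) = -2277/458 + (1/33403)/(-26 + 68) = -2277/458 + (1/33403)/42 = -2277/458 + (1/42)*(1/33403) = -2277/458 + 1/1402926 = -798615511/160635027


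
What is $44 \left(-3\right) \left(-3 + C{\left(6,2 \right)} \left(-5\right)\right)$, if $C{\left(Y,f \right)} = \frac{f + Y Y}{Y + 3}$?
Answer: $\frac{9548}{3} \approx 3182.7$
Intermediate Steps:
$C{\left(Y,f \right)} = \frac{f + Y^{2}}{3 + Y}$
$44 \left(-3\right) \left(-3 + C{\left(6,2 \right)} \left(-5\right)\right) = 44 \left(-3\right) \left(-3 + \frac{2 + 6^{2}}{3 + 6} \left(-5\right)\right) = - 132 \left(-3 + \frac{2 + 36}{9} \left(-5\right)\right) = - 132 \left(-3 + \frac{1}{9} \cdot 38 \left(-5\right)\right) = - 132 \left(-3 + \frac{38}{9} \left(-5\right)\right) = - 132 \left(-3 - \frac{190}{9}\right) = \left(-132\right) \left(- \frac{217}{9}\right) = \frac{9548}{3}$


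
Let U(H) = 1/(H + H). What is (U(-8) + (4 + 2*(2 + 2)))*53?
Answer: 10123/16 ≈ 632.69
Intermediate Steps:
U(H) = 1/(2*H)
(U(-8) + (4 + 2*(2 + 2)))*53 = ((½)/(-8) + (4 + 2*(2 + 2)))*53 = ((½)*(-⅛) + (4 + 2*4))*53 = (-1/16 + (4 + 8))*53 = (-1/16 + 12)*53 = (191/16)*53 = 10123/16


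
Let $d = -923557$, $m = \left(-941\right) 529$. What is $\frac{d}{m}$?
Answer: $\frac{923557}{497789} \approx 1.8553$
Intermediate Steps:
$m = -497789$
$\frac{d}{m} = - \frac{923557}{-497789} = \left(-923557\right) \left(- \frac{1}{497789}\right) = \frac{923557}{497789}$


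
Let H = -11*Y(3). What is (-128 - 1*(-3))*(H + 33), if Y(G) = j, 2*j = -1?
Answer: -9625/2 ≈ -4812.5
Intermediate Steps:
j = -1/2 (j = (1/2)*(-1) = -1/2 ≈ -0.50000)
Y(G) = -1/2
H = 11/2 (H = -11*(-1/2) = 11/2 ≈ 5.5000)
(-128 - 1*(-3))*(H + 33) = (-128 - 1*(-3))*(11/2 + 33) = (-128 + 3)*(77/2) = -125*77/2 = -9625/2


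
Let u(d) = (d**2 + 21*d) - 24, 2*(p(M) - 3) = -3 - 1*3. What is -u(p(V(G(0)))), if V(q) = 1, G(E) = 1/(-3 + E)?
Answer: 24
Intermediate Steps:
p(M) = 0 (p(M) = 3 + (-3 - 1*3)/2 = 3 + (-3 - 3)/2 = 3 + (1/2)*(-6) = 3 - 3 = 0)
u(d) = -24 + d**2 + 21*d
-u(p(V(G(0)))) = -(-24 + 0**2 + 21*0) = -(-24 + 0 + 0) = -1*(-24) = 24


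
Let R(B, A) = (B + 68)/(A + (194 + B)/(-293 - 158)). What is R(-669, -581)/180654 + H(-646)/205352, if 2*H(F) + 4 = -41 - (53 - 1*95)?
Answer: -3803960371/2425778903340912 ≈ -1.5681e-6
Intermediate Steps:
H(F) = -3/2 (H(F) = -2 + (-41 - (53 - 1*95))/2 = -2 + (-41 - (53 - 95))/2 = -2 + (-41 - 1*(-42))/2 = -2 + (-41 + 42)/2 = -2 + (½)*1 = -2 + ½ = -3/2)
R(B, A) = (68 + B)/(-194/451 + A - B/451) (R(B, A) = (68 + B)/(A + (194 + B)/(-451)) = (68 + B)/(A + (194 + B)*(-1/451)) = (68 + B)/(A + (-194/451 - B/451)) = (68 + B)/(-194/451 + A - B/451))
R(-669, -581)/180654 + H(-646)/205352 = (451*(68 - 669)/(-194 - 1*(-669) + 451*(-581)))/180654 - 3/2/205352 = (451*(-601)/(-194 + 669 - 262031))*(1/180654) - 3/2*1/205352 = (451*(-601)/(-261556))*(1/180654) - 3/410704 = (451*(-1/261556)*(-601))*(1/180654) - 3/410704 = (271051/261556)*(1/180654) - 3/410704 = 271051/47251137624 - 3/410704 = -3803960371/2425778903340912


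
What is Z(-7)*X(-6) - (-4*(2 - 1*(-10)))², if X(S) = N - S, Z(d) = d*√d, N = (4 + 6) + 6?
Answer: -2304 - 154*I*√7 ≈ -2304.0 - 407.45*I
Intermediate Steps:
N = 16 (N = 10 + 6 = 16)
Z(d) = d^(3/2)
X(S) = 16 - S
Z(-7)*X(-6) - (-4*(2 - 1*(-10)))² = (-7)^(3/2)*(16 - 1*(-6)) - (-4*(2 - 1*(-10)))² = (-7*I*√7)*(16 + 6) - (-4*(2 + 10))² = -7*I*√7*22 - (-4*12)² = -154*I*√7 - 1*(-48)² = -154*I*√7 - 1*2304 = -154*I*√7 - 2304 = -2304 - 154*I*√7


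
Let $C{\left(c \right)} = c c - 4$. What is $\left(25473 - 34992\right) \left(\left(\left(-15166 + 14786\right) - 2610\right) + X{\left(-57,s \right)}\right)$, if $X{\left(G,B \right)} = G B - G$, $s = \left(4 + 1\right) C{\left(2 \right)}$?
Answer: $27919227$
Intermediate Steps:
$C{\left(c \right)} = -4 + c^{2}$ ($C{\left(c \right)} = c^{2} - 4 = -4 + c^{2}$)
$s = 0$ ($s = \left(4 + 1\right) \left(-4 + 2^{2}\right) = 5 \left(-4 + 4\right) = 5 \cdot 0 = 0$)
$X{\left(G,B \right)} = - G + B G$ ($X{\left(G,B \right)} = B G - G = - G + B G$)
$\left(25473 - 34992\right) \left(\left(\left(-15166 + 14786\right) - 2610\right) + X{\left(-57,s \right)}\right) = \left(25473 - 34992\right) \left(\left(\left(-15166 + 14786\right) - 2610\right) - 57 \left(-1 + 0\right)\right) = - 9519 \left(\left(-380 - 2610\right) - -57\right) = - 9519 \left(-2990 + 57\right) = \left(-9519\right) \left(-2933\right) = 27919227$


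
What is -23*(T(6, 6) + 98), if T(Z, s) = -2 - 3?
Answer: -2139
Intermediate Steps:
T(Z, s) = -5
-23*(T(6, 6) + 98) = -23*(-5 + 98) = -23*93 = -2139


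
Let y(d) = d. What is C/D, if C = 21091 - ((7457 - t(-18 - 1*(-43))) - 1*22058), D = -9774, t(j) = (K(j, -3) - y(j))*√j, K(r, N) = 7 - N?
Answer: -35617/9774 ≈ -3.6441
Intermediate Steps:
t(j) = √j*(10 - j) (t(j) = ((7 - 1*(-3)) - j)*√j = ((7 + 3) - j)*√j = (10 - j)*√j = √j*(10 - j))
C = 35617 (C = 21091 - ((7457 - √(-18 - 1*(-43))*(10 - (-18 - 1*(-43)))) - 1*22058) = 21091 - ((7457 - √(-18 + 43)*(10 - (-18 + 43))) - 22058) = 21091 - ((7457 - √25*(10 - 1*25)) - 22058) = 21091 - ((7457 - 5*(10 - 25)) - 22058) = 21091 - ((7457 - 5*(-15)) - 22058) = 21091 - ((7457 - 1*(-75)) - 22058) = 21091 - ((7457 + 75) - 22058) = 21091 - (7532 - 22058) = 21091 - 1*(-14526) = 21091 + 14526 = 35617)
C/D = 35617/(-9774) = 35617*(-1/9774) = -35617/9774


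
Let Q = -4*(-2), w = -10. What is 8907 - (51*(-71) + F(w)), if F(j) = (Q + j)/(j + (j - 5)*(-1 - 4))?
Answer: 814322/65 ≈ 12528.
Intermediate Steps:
Q = 8
F(j) = (8 + j)/(25 - 4*j) (F(j) = (8 + j)/(j + (j - 5)*(-1 - 4)) = (8 + j)/(j + (-5 + j)*(-5)) = (8 + j)/(j + (25 - 5*j)) = (8 + j)/(25 - 4*j))
8907 - (51*(-71) + F(w)) = 8907 - (51*(-71) + (-8 - 1*(-10))/(-25 + 4*(-10))) = 8907 - (-3621 + (-8 + 10)/(-25 - 40)) = 8907 - (-3621 + 2/(-65)) = 8907 - (-3621 - 1/65*2) = 8907 - (-3621 - 2/65) = 8907 - 1*(-235367/65) = 8907 + 235367/65 = 814322/65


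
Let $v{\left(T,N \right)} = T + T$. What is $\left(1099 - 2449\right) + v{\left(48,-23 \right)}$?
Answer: $-1254$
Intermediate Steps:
$v{\left(T,N \right)} = 2 T$
$\left(1099 - 2449\right) + v{\left(48,-23 \right)} = \left(1099 - 2449\right) + 2 \cdot 48 = -1350 + 96 = -1254$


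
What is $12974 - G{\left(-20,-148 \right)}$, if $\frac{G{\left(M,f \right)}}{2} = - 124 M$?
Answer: $8014$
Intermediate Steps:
$G{\left(M,f \right)} = - 248 M$ ($G{\left(M,f \right)} = 2 \left(- 124 M\right) = - 248 M$)
$12974 - G{\left(-20,-148 \right)} = 12974 - \left(-248\right) \left(-20\right) = 12974 - 4960 = 8014$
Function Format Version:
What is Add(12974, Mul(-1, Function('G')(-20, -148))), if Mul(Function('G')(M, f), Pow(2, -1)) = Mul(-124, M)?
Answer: 8014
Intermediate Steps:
Function('G')(M, f) = Mul(-248, M) (Function('G')(M, f) = Mul(2, Mul(-124, M)) = Mul(-248, M))
Add(12974, Mul(-1, Function('G')(-20, -148))) = Add(12974, Mul(-1, Mul(-248, -20))) = Add(12974, Mul(-1, 4960)) = Add(12974, -4960) = 8014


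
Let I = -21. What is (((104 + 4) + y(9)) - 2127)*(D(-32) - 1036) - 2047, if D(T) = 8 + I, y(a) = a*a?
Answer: 2030915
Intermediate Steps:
y(a) = a**2
D(T) = -13 (D(T) = 8 - 21 = -13)
(((104 + 4) + y(9)) - 2127)*(D(-32) - 1036) - 2047 = (((104 + 4) + 9**2) - 2127)*(-13 - 1036) - 2047 = ((108 + 81) - 2127)*(-1049) - 2047 = (189 - 2127)*(-1049) - 2047 = -1938*(-1049) - 2047 = 2032962 - 2047 = 2030915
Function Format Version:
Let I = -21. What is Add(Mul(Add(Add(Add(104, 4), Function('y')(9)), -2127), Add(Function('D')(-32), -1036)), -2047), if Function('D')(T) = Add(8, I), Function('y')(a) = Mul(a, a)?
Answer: 2030915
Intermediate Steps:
Function('y')(a) = Pow(a, 2)
Function('D')(T) = -13 (Function('D')(T) = Add(8, -21) = -13)
Add(Mul(Add(Add(Add(104, 4), Function('y')(9)), -2127), Add(Function('D')(-32), -1036)), -2047) = Add(Mul(Add(Add(Add(104, 4), Pow(9, 2)), -2127), Add(-13, -1036)), -2047) = Add(Mul(Add(Add(108, 81), -2127), -1049), -2047) = Add(Mul(Add(189, -2127), -1049), -2047) = Add(Mul(-1938, -1049), -2047) = Add(2032962, -2047) = 2030915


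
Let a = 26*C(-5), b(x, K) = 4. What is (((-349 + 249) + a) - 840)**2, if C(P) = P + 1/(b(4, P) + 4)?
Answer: 18207289/16 ≈ 1.1380e+6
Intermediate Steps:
C(P) = 1/8 + P (C(P) = P + 1/(4 + 4) = P + 1/8 = 1/8 + P)
a = -507/4 (a = 26*(1/8 - 5) = 26*(-39/8) = -507/4 ≈ -126.75)
(((-349 + 249) + a) - 840)**2 = (((-349 + 249) - 507/4) - 840)**2 = ((-100 - 507/4) - 840)**2 = (-907/4 - 840)**2 = (-4267/4)**2 = 18207289/16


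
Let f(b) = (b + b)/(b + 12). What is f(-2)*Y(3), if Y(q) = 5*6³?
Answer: -432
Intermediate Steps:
f(b) = 2*b/(12 + b) (f(b) = (2*b)/(12 + b) = 2*b/(12 + b))
Y(q) = 1080 (Y(q) = 5*216 = 1080)
f(-2)*Y(3) = (2*(-2)/(12 - 2))*1080 = (2*(-2)/10)*1080 = (2*(-2)*(⅒))*1080 = -⅖*1080 = -432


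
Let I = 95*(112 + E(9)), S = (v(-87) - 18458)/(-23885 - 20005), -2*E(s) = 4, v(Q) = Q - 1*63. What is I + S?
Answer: 229334554/21945 ≈ 10450.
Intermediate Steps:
v(Q) = -63 + Q (v(Q) = Q - 63 = -63 + Q)
E(s) = -2 (E(s) = -½*4 = -2)
S = 9304/21945 (S = ((-63 - 87) - 18458)/(-23885 - 20005) = (-150 - 18458)/(-43890) = -18608*(-1/43890) = 9304/21945 ≈ 0.42397)
I = 10450 (I = 95*(112 - 2) = 95*110 = 10450)
I + S = 10450 + 9304/21945 = 229334554/21945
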